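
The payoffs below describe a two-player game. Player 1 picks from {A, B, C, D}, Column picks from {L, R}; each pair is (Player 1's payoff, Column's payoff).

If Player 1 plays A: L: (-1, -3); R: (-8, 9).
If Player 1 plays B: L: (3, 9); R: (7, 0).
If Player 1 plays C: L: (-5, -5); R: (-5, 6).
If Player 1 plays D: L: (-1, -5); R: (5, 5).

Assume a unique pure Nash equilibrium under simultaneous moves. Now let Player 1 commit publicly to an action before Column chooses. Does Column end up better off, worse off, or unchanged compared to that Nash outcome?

worse off

Solve by backward induction (Player 1 leads).
- A: BR = R, leader payoff -8.
- B: BR = L, leader payoff 3.
- C: BR = R, leader payoff -5.
- D: BR = R, leader payoff 5.
Maximizing over -8, 3, -5, 5, Player 1 chooses D. Subgame-perfect outcome: (D, R) with payoffs (5, 5).
For the simultaneous game, intersect best replies.
Player 1's best replies: L→B; R→B.
Column's best replies: A→R; B→L; C→R; D→R.
The unique mutual best reply is (B, L), giving (3, 9).
Column earns 5 sequentially versus 9 at the Nash outcome: worse off.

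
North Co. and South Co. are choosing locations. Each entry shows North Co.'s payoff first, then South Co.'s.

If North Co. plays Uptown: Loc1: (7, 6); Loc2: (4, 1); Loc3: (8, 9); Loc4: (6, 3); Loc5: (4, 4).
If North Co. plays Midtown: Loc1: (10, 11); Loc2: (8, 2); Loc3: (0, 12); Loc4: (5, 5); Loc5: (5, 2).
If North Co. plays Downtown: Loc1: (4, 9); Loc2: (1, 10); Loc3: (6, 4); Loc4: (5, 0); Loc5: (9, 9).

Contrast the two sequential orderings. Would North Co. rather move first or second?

If North Co. leads: South Co.'s best replies are Uptown→Loc3, Midtown→Loc3, Downtown→Loc2; North Co.'s induced payoffs 8, 0, 1; outcome (Uptown, Loc3), payoffs (8, 9).
If South Co. leads: North Co.'s best replies are Loc1→Midtown, Loc2→Midtown, Loc3→Uptown, Loc4→Uptown, Loc5→Downtown; South Co.'s induced payoffs 11, 2, 9, 3, 9; outcome (Midtown, Loc1), payoffs (10, 11).
North Co. gets 8 moving first and 10 moving second, so North Co. prefers to move second.

second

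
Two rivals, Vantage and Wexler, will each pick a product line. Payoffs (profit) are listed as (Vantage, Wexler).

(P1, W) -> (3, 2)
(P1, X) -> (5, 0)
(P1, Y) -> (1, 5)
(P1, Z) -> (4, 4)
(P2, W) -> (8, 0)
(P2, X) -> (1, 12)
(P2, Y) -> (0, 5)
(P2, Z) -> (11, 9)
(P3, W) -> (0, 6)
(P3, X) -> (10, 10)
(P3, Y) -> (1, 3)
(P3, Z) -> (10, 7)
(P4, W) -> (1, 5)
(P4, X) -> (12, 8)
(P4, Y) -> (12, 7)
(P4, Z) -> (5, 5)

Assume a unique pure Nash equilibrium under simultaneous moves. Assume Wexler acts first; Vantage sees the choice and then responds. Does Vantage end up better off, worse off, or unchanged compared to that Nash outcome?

worse off

Work backward from Vantage's decision.
- W → Vantage plays P2 (best of 3, 8, 0, 1); Wexler gets 0.
- X → Vantage plays P4 (best of 5, 1, 10, 12); Wexler gets 8.
- Y → Vantage plays P4 (best of 1, 0, 1, 12); Wexler gets 7.
- Z → Vantage plays P2 (best of 4, 11, 10, 5); Wexler gets 9.
Maximizing over 0, 8, 7, 9, Wexler chooses Z. Subgame-perfect outcome: (P2, Z) with payoffs (11, 9).
For the simultaneous game, intersect best replies.
Vantage's best replies: W→P2; X→P4; Y→P4; Z→P2.
Wexler's best replies: P1→Y; P2→X; P3→X; P4→X.
The unique mutual best reply is (P4, X), giving (12, 8).
Vantage earns 11 sequentially versus 12 at the Nash outcome: worse off.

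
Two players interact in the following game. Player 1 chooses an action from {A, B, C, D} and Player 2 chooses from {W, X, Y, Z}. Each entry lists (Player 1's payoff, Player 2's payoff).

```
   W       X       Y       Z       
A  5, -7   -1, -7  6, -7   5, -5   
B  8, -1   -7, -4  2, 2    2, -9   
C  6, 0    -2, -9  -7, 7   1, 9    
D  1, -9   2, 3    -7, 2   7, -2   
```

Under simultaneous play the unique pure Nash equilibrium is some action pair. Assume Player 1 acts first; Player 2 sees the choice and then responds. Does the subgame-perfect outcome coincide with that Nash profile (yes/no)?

Backward induction with Player 1 moving first.
- A → Player 2 plays Z (best of -7, -7, -7, -5); Player 1 gets 5.
- B → Player 2 plays Y (best of -1, -4, 2, -9); Player 1 gets 2.
- C → Player 2 plays Z (best of 0, -9, 7, 9); Player 1 gets 1.
- D → Player 2 plays X (best of -9, 3, 2, -2); Player 1 gets 2.
Player 1's induced payoffs are 5, 2, 1, 2, so Player 1 commits to A. Subgame-perfect outcome: (A, Z) with payoffs (5, -5).
Under simultaneous play:
Player 1's best replies: W→B; X→D; Y→A; Z→D.
Player 2's best replies: A→Z; B→Y; C→Z; D→X.
Only (D, X) has each player best-responding; Nash payoffs (2, 3).
Sequential outcome (A, Z) differs from the Nash profile (D, X).

no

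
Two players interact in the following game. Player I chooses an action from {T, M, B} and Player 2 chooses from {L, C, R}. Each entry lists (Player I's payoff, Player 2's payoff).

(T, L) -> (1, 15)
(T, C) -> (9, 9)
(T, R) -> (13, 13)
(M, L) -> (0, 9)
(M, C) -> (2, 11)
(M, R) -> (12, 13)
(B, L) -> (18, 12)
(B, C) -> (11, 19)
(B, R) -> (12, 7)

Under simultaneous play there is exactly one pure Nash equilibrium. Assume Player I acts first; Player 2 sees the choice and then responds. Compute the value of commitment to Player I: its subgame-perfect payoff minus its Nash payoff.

Work backward from Player 2's decision.
- T → Player 2 plays L (best of 15, 9, 13); Player I gets 1.
- M → Player 2 plays R (best of 9, 11, 13); Player I gets 12.
- B → Player 2 plays C (best of 12, 19, 7); Player I gets 11.
Maximizing over 1, 12, 11, Player I chooses M. Subgame-perfect outcome: (M, R) with payoffs (12, 13).
Under simultaneous play:
Player I's best replies: L→B; C→B; R→T.
Player 2's best replies: T→L; M→R; B→C.
Only (B, C) has each player best-responding; Nash payoffs (11, 19).
Player I's commitment gain: 12 − 11 = 1.

1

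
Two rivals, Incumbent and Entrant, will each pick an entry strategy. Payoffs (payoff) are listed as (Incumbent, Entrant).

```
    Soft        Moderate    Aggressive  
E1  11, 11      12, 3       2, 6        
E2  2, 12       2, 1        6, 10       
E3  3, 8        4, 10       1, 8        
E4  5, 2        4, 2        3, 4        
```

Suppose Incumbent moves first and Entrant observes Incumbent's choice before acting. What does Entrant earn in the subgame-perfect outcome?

11

Backward induction with Incumbent moving first.
- E1 → Entrant plays Soft (best of 11, 3, 6); Incumbent gets 11.
- E2 → Entrant plays Soft (best of 12, 1, 10); Incumbent gets 2.
- E3 → Entrant plays Moderate (best of 8, 10, 8); Incumbent gets 4.
- E4 → Entrant plays Aggressive (best of 2, 2, 4); Incumbent gets 3.
Incumbent's induced payoffs are 11, 2, 4, 3, so Incumbent commits to E1. Subgame-perfect outcome: (E1, Soft) with payoffs (11, 11).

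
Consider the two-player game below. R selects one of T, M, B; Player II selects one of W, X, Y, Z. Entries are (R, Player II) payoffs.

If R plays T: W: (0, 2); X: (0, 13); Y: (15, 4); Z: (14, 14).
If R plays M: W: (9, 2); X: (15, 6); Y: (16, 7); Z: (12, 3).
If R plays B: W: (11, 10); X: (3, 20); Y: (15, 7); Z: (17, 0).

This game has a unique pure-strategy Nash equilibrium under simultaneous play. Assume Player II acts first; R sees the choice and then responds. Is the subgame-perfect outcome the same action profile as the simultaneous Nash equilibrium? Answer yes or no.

Solve by backward induction (Player II leads).
- W → R plays B (best of 0, 9, 11); Player II gets 10.
- X → R plays M (best of 0, 15, 3); Player II gets 6.
- Y → R plays M (best of 15, 16, 15); Player II gets 7.
- Z → R plays B (best of 14, 12, 17); Player II gets 0.
Player II's induced payoffs are 10, 6, 7, 0, so Player II commits to W. Subgame-perfect outcome: (B, W) with payoffs (11, 10).
Under simultaneous play:
R's best replies: W→B; X→M; Y→M; Z→B.
Player II's best replies: T→Z; M→Y; B→X.
The unique mutual best reply is (M, Y), giving (16, 7).
Sequential outcome (B, W) differs from the Nash profile (M, Y).

no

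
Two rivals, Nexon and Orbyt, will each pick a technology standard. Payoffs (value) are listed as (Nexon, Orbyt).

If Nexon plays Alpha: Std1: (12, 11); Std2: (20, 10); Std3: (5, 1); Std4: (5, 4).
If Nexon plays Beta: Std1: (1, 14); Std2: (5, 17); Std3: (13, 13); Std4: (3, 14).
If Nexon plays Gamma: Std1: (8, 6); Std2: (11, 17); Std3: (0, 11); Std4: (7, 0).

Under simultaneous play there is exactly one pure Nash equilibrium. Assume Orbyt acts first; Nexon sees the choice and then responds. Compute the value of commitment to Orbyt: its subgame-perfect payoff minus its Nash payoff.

2

Nexon best-responds to each possible Orbyt move:
- Std1: BR = Alpha, leader payoff 11.
- Std2: BR = Alpha, leader payoff 10.
- Std3: BR = Beta, leader payoff 13.
- Std4: BR = Gamma, leader payoff 0.
Maximizing over 11, 10, 13, 0, Orbyt chooses Std3. Subgame-perfect outcome: (Beta, Std3) with payoffs (13, 13).
Now find the simultaneous Nash equilibrium.
Nexon's best replies: Std1→Alpha; Std2→Alpha; Std3→Beta; Std4→Gamma.
Orbyt's best replies: Alpha→Std1; Beta→Std2; Gamma→Std2.
Only (Alpha, Std1) has each player best-responding; Nash payoffs (12, 11).
Orbyt's commitment gain: 13 − 11 = 2.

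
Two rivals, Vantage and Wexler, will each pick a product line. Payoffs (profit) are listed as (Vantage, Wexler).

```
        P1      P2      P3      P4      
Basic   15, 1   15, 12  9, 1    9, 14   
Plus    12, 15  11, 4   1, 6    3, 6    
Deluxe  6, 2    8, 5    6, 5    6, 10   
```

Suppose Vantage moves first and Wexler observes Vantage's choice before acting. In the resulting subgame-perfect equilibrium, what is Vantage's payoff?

Solve by backward induction (Vantage leads).
- Basic: BR = P4, leader payoff 9.
- Plus: BR = P1, leader payoff 12.
- Deluxe: BR = P4, leader payoff 6.
Vantage's induced payoffs are 9, 12, 6, so Vantage commits to Plus. Subgame-perfect outcome: (Plus, P1) with payoffs (12, 15).

12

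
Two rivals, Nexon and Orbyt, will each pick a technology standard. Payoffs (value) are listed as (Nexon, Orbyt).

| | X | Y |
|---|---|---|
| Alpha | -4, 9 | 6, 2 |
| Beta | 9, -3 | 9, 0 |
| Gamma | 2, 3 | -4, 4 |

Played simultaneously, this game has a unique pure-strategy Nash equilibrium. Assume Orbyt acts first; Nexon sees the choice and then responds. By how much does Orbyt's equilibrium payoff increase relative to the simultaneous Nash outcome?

Work backward from Nexon's decision.
- X: Nexon compares -4, 9, 2 and picks Beta; Orbyt would get -3.
- Y: Nexon compares 6, 9, -4 and picks Beta; Orbyt would get 0.
Among -3, 0, the best is 0 at Y. Subgame-perfect outcome: (Beta, Y) with payoffs (9, 0).
Now find the simultaneous Nash equilibrium.
Nexon's best replies: X→Beta; Y→Beta.
Orbyt's best replies: Alpha→X; Beta→Y; Gamma→Y.
The unique mutual best reply is (Beta, Y), giving (9, 0).
Orbyt's commitment gain: 0 − 0 = 0.

0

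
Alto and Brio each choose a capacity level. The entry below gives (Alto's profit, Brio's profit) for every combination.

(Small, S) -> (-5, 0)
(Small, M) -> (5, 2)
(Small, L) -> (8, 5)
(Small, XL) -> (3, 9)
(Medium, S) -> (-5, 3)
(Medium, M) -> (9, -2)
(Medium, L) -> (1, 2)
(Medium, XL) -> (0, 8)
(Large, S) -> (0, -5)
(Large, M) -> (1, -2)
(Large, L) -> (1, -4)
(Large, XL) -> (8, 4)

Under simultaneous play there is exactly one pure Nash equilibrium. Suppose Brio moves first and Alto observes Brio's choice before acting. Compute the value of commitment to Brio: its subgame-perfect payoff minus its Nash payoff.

Alto best-responds to each possible Brio move:
- S: BR = Large, leader payoff -5.
- M: BR = Medium, leader payoff -2.
- L: BR = Small, leader payoff 5.
- XL: BR = Large, leader payoff 4.
Maximizing over -5, -2, 5, 4, Brio chooses L. Subgame-perfect outcome: (Small, L) with payoffs (8, 5).
Under simultaneous play:
Alto's best replies: S→Large; M→Medium; L→Small; XL→Large.
Brio's best replies: Small→XL; Medium→XL; Large→XL.
The unique mutual best reply is (Large, XL), giving (8, 4).
Brio's commitment gain: 5 − 4 = 1.

1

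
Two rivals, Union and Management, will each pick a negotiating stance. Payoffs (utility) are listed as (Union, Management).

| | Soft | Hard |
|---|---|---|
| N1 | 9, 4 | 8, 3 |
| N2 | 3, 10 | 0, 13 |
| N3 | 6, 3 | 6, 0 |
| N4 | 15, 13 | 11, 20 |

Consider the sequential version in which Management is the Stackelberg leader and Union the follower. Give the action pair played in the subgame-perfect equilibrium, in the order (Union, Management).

Solve by backward induction (Management leads).
- Soft: Union compares 9, 3, 6, 15 and picks N4; Management would get 13.
- Hard: Union compares 8, 0, 6, 11 and picks N4; Management would get 20.
Among 13, 20, the best is 20 at Hard. Subgame-perfect outcome: (N4, Hard) with payoffs (11, 20).

(N4, Hard)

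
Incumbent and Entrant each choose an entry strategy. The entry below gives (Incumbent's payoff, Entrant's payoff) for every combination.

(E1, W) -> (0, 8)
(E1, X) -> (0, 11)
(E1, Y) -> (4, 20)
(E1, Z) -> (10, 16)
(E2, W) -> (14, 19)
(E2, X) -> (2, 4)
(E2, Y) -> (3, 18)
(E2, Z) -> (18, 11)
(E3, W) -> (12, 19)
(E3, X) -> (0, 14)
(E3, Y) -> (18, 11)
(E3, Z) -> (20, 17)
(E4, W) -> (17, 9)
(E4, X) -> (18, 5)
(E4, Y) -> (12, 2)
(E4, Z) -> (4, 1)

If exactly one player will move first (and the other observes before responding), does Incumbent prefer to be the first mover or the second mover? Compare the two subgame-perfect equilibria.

second

If Incumbent leads: Entrant's best replies are E1→Y, E2→W, E3→W, E4→W; Incumbent's induced payoffs 4, 14, 12, 17; outcome (E4, W), payoffs (17, 9).
If Entrant leads: Incumbent's best replies are W→E4, X→E4, Y→E3, Z→E3; Entrant's induced payoffs 9, 5, 11, 17; outcome (E3, Z), payoffs (20, 17).
Incumbent gets 17 moving first and 20 moving second, so Incumbent prefers to move second.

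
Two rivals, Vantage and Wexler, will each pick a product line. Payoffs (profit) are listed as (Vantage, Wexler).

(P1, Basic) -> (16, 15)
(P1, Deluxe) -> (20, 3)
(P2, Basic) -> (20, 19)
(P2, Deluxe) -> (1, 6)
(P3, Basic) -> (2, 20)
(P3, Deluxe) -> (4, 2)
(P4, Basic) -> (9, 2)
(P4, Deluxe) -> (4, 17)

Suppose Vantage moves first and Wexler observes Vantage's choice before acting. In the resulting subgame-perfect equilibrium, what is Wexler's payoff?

Backward induction with Vantage moving first.
- P1 → Wexler plays Basic (best of 15, 3); Vantage gets 16.
- P2 → Wexler plays Basic (best of 19, 6); Vantage gets 20.
- P3 → Wexler plays Basic (best of 20, 2); Vantage gets 2.
- P4 → Wexler plays Deluxe (best of 2, 17); Vantage gets 4.
Among 16, 20, 2, 4, the best is 20 at P2. Subgame-perfect outcome: (P2, Basic) with payoffs (20, 19).

19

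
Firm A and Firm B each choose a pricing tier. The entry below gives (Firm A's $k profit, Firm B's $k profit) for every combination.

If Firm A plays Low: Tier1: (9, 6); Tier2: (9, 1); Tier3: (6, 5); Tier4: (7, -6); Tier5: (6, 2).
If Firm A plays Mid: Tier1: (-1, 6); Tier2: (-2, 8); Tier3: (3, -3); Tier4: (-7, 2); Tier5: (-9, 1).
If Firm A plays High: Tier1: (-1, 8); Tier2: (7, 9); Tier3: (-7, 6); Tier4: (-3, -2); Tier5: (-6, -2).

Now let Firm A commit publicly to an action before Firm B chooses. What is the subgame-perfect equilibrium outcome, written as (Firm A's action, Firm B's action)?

(Low, Tier1)

Firm B best-responds to each possible Firm A move:
- Low: BR = Tier1, leader payoff 9.
- Mid: BR = Tier2, leader payoff -2.
- High: BR = Tier2, leader payoff 7.
Among 9, -2, 7, the best is 9 at Low. Subgame-perfect outcome: (Low, Tier1) with payoffs (9, 6).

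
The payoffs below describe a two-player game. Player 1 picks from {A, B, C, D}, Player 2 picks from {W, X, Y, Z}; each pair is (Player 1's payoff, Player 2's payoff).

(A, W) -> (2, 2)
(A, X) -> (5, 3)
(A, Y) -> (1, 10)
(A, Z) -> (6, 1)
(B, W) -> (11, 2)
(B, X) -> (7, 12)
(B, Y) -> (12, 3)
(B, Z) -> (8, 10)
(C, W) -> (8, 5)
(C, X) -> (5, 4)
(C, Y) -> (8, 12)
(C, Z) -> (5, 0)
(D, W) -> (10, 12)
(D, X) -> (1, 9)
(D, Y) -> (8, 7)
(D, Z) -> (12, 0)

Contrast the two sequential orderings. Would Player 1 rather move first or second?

first

If Player 1 leads: Player 2's best replies are A→Y, B→X, C→Y, D→W; Player 1's induced payoffs 1, 7, 8, 10; outcome (D, W), payoffs (10, 12).
If Player 2 leads: Player 1's best replies are W→B, X→B, Y→B, Z→D; Player 2's induced payoffs 2, 12, 3, 0; outcome (B, X), payoffs (7, 12).
Player 1 gets 10 moving first and 7 moving second, so Player 1 prefers to move first.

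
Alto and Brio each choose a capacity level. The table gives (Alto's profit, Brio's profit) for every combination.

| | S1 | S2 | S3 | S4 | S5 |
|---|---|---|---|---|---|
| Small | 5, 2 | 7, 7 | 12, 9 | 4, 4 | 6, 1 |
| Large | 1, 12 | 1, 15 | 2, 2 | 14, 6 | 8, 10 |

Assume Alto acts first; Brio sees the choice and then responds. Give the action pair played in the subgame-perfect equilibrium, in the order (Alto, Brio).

(Small, S3)

Work backward from Brio's decision.
- Small: Brio compares 2, 7, 9, 4, 1 and picks S3; Alto would get 12.
- Large: Brio compares 12, 15, 2, 6, 10 and picks S2; Alto would get 1.
Alto's induced payoffs are 12, 1, so Alto commits to Small. Subgame-perfect outcome: (Small, S3) with payoffs (12, 9).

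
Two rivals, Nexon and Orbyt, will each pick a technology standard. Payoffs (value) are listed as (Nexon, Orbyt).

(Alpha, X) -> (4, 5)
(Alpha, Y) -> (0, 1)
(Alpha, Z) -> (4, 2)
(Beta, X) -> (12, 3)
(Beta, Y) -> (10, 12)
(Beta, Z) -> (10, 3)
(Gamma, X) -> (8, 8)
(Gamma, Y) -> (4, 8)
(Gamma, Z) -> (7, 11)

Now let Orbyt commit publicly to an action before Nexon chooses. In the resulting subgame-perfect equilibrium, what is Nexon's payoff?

10

Nexon best-responds to each possible Orbyt move:
- X: Nexon compares 4, 12, 8 and picks Beta; Orbyt would get 3.
- Y: Nexon compares 0, 10, 4 and picks Beta; Orbyt would get 12.
- Z: Nexon compares 4, 10, 7 and picks Beta; Orbyt would get 3.
Maximizing over 3, 12, 3, Orbyt chooses Y. Subgame-perfect outcome: (Beta, Y) with payoffs (10, 12).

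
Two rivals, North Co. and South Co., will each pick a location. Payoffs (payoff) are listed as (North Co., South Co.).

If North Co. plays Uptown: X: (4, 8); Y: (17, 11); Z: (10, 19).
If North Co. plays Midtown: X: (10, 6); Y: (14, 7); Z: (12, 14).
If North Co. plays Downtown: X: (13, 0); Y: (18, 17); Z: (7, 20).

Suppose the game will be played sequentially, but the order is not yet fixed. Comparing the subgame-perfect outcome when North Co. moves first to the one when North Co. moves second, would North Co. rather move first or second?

If North Co. leads: South Co.'s best replies are Uptown→Z, Midtown→Z, Downtown→Z; North Co.'s induced payoffs 10, 12, 7; outcome (Midtown, Z), payoffs (12, 14).
If South Co. leads: North Co.'s best replies are X→Downtown, Y→Downtown, Z→Midtown; South Co.'s induced payoffs 0, 17, 14; outcome (Downtown, Y), payoffs (18, 17).
North Co. gets 12 moving first and 18 moving second, so North Co. prefers to move second.

second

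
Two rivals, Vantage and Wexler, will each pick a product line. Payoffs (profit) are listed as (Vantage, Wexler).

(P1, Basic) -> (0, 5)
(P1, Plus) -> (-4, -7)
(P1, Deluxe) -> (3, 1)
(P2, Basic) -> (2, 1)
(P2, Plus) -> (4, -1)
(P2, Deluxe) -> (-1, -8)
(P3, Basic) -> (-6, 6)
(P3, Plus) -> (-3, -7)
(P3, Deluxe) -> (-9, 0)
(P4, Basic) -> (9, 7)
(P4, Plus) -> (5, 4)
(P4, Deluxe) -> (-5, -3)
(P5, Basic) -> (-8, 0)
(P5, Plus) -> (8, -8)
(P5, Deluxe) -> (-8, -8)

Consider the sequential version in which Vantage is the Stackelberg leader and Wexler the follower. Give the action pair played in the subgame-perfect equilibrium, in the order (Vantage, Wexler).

Work backward from Wexler's decision.
- P1: BR = Basic, leader payoff 0.
- P2: BR = Basic, leader payoff 2.
- P3: BR = Basic, leader payoff -6.
- P4: BR = Basic, leader payoff 9.
- P5: BR = Basic, leader payoff -8.
Maximizing over 0, 2, -6, 9, -8, Vantage chooses P4. Subgame-perfect outcome: (P4, Basic) with payoffs (9, 7).

(P4, Basic)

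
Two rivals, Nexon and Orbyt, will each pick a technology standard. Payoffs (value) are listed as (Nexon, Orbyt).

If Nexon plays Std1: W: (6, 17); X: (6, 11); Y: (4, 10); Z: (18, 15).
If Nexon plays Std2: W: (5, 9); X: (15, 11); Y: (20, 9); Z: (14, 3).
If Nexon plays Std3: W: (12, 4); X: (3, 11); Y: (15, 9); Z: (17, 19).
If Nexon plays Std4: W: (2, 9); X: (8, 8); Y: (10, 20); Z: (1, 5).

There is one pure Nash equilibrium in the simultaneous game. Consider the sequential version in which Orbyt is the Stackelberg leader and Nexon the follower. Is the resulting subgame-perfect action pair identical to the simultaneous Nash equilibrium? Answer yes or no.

no

Work backward from Nexon's decision.
- W → Nexon plays Std3 (best of 6, 5, 12, 2); Orbyt gets 4.
- X → Nexon plays Std2 (best of 6, 15, 3, 8); Orbyt gets 11.
- Y → Nexon plays Std2 (best of 4, 20, 15, 10); Orbyt gets 9.
- Z → Nexon plays Std1 (best of 18, 14, 17, 1); Orbyt gets 15.
Maximizing over 4, 11, 9, 15, Orbyt chooses Z. Subgame-perfect outcome: (Std1, Z) with payoffs (18, 15).
For the simultaneous game, intersect best replies.
Nexon's best replies: W→Std3; X→Std2; Y→Std2; Z→Std1.
Orbyt's best replies: Std1→W; Std2→X; Std3→Z; Std4→Y.
The unique mutual best reply is (Std2, X), giving (15, 11).
Sequential outcome (Std1, Z) differs from the Nash profile (Std2, X).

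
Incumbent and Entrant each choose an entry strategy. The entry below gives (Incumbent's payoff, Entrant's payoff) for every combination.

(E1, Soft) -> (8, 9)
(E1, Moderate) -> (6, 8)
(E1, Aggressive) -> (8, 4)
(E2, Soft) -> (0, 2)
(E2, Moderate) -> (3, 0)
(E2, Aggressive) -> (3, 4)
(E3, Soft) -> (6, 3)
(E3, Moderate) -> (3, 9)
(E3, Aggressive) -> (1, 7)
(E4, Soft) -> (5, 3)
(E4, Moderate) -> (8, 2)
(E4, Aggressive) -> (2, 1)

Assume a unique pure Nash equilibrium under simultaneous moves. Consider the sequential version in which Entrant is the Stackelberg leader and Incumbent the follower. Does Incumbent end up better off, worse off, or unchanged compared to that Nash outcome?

unchanged

Solve by backward induction (Entrant leads).
- Soft: BR = E1, leader payoff 9.
- Moderate: BR = E4, leader payoff 2.
- Aggressive: BR = E1, leader payoff 4.
Among 9, 2, 4, the best is 9 at Soft. Subgame-perfect outcome: (E1, Soft) with payoffs (8, 9).
Under simultaneous play:
Incumbent's best replies: Soft→E1; Moderate→E4; Aggressive→E1.
Entrant's best replies: E1→Soft; E2→Aggressive; E3→Moderate; E4→Soft.
Only (E1, Soft) has each player best-responding; Nash payoffs (8, 9).
Incumbent earns 8 sequentially versus 8 at the Nash outcome: unchanged.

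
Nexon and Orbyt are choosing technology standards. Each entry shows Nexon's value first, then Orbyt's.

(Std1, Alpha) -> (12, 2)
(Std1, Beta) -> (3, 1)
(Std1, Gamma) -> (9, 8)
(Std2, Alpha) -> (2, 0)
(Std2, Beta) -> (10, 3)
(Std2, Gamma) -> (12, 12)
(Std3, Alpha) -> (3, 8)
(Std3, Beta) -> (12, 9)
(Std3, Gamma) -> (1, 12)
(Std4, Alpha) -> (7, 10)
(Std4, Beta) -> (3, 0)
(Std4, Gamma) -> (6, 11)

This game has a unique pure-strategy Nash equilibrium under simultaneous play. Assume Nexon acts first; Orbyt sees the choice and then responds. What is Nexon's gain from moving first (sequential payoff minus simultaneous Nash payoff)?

Solve by backward induction (Nexon leads).
- Std1: Orbyt compares 2, 1, 8 and picks Gamma; Nexon would get 9.
- Std2: Orbyt compares 0, 3, 12 and picks Gamma; Nexon would get 12.
- Std3: Orbyt compares 8, 9, 12 and picks Gamma; Nexon would get 1.
- Std4: Orbyt compares 10, 0, 11 and picks Gamma; Nexon would get 6.
Among 9, 12, 1, 6, the best is 12 at Std2. Subgame-perfect outcome: (Std2, Gamma) with payoffs (12, 12).
For the simultaneous game, intersect best replies.
Nexon's best replies: Alpha→Std1; Beta→Std3; Gamma→Std2.
Orbyt's best replies: Std1→Gamma; Std2→Gamma; Std3→Gamma; Std4→Gamma.
Only (Std2, Gamma) has each player best-responding; Nash payoffs (12, 12).
Nexon's commitment gain: 12 − 12 = 0.

0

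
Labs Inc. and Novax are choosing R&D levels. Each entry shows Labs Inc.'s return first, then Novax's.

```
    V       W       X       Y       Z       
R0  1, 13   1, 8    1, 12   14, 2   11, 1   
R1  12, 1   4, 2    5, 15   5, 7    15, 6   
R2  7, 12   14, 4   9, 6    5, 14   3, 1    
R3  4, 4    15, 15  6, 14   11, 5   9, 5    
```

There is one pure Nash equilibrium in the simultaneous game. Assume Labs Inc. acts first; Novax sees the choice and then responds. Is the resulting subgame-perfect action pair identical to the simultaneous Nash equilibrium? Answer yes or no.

yes

Backward induction with Labs Inc. moving first.
- R0: BR = V, leader payoff 1.
- R1: BR = X, leader payoff 5.
- R2: BR = Y, leader payoff 5.
- R3: BR = W, leader payoff 15.
Labs Inc.'s induced payoffs are 1, 5, 5, 15, so Labs Inc. commits to R3. Subgame-perfect outcome: (R3, W) with payoffs (15, 15).
Now find the simultaneous Nash equilibrium.
Labs Inc.'s best replies: V→R1; W→R3; X→R2; Y→R0; Z→R1.
Novax's best replies: R0→V; R1→X; R2→Y; R3→W.
Only (R3, W) has each player best-responding; Nash payoffs (15, 15).
Sequential outcome (R3, W) coincides with the Nash profile (R3, W).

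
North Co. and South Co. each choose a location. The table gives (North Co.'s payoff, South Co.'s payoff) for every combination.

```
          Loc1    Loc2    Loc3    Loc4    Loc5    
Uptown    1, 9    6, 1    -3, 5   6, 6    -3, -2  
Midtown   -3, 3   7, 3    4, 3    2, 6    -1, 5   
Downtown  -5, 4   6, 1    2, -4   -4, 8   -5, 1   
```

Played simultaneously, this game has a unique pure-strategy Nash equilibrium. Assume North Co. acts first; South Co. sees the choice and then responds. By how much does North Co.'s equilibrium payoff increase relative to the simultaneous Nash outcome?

Solve by backward induction (North Co. leads).
- Uptown: BR = Loc1, leader payoff 1.
- Midtown: BR = Loc4, leader payoff 2.
- Downtown: BR = Loc4, leader payoff -4.
Maximizing over 1, 2, -4, North Co. chooses Midtown. Subgame-perfect outcome: (Midtown, Loc4) with payoffs (2, 6).
Now find the simultaneous Nash equilibrium.
North Co.'s best replies: Loc1→Uptown; Loc2→Midtown; Loc3→Midtown; Loc4→Uptown; Loc5→Midtown.
South Co.'s best replies: Uptown→Loc1; Midtown→Loc4; Downtown→Loc4.
The unique mutual best reply is (Uptown, Loc1), giving (1, 9).
North Co.'s commitment gain: 2 − 1 = 1.

1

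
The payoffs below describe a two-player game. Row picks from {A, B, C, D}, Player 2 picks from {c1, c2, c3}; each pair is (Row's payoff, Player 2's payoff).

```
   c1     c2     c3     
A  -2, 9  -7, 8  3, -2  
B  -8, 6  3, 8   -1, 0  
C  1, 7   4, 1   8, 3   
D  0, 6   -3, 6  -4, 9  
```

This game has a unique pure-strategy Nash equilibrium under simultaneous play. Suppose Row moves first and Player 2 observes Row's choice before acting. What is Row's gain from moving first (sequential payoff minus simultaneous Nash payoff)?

2

Backward induction with Row moving first.
- A: BR = c1, leader payoff -2.
- B: BR = c2, leader payoff 3.
- C: BR = c1, leader payoff 1.
- D: BR = c3, leader payoff -4.
Maximizing over -2, 3, 1, -4, Row chooses B. Subgame-perfect outcome: (B, c2) with payoffs (3, 8).
Now find the simultaneous Nash equilibrium.
Row's best replies: c1→C; c2→C; c3→C.
Player 2's best replies: A→c1; B→c2; C→c1; D→c3.
The unique mutual best reply is (C, c1), giving (1, 7).
Row's commitment gain: 3 − 1 = 2.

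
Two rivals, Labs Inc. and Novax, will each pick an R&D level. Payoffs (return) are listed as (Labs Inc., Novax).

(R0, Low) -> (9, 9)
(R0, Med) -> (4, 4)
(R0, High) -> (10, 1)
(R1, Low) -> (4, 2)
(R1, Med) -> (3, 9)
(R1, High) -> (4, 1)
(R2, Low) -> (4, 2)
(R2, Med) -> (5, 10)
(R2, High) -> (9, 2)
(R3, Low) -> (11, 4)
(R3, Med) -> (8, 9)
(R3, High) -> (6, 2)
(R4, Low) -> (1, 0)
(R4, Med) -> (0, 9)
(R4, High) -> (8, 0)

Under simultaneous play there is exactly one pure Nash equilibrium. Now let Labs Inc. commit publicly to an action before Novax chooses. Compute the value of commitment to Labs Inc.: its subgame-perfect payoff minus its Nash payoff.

1

Backward induction with Labs Inc. moving first.
- R0: BR = Low, leader payoff 9.
- R1: BR = Med, leader payoff 3.
- R2: BR = Med, leader payoff 5.
- R3: BR = Med, leader payoff 8.
- R4: BR = Med, leader payoff 0.
Maximizing over 9, 3, 5, 8, 0, Labs Inc. chooses R0. Subgame-perfect outcome: (R0, Low) with payoffs (9, 9).
For the simultaneous game, intersect best replies.
Labs Inc.'s best replies: Low→R3; Med→R3; High→R0.
Novax's best replies: R0→Low; R1→Med; R2→Med; R3→Med; R4→Med.
Only (R3, Med) has each player best-responding; Nash payoffs (8, 9).
Labs Inc.'s commitment gain: 9 − 8 = 1.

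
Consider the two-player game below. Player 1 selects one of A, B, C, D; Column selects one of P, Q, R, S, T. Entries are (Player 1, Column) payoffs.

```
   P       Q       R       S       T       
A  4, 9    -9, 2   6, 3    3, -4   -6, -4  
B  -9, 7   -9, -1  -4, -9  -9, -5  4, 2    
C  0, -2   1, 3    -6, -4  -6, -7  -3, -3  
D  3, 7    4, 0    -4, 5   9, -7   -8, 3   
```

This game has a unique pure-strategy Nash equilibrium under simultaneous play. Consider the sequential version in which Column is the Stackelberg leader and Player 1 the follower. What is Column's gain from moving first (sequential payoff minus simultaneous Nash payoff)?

Player 1 best-responds to each possible Column move:
- P: BR = A, leader payoff 9.
- Q: BR = D, leader payoff 0.
- R: BR = A, leader payoff 3.
- S: BR = D, leader payoff -7.
- T: BR = B, leader payoff 2.
Maximizing over 9, 0, 3, -7, 2, Column chooses P. Subgame-perfect outcome: (A, P) with payoffs (4, 9).
Under simultaneous play:
Player 1's best replies: P→A; Q→D; R→A; S→D; T→B.
Column's best replies: A→P; B→P; C→Q; D→P.
Only (A, P) has each player best-responding; Nash payoffs (4, 9).
Column's commitment gain: 9 − 9 = 0.

0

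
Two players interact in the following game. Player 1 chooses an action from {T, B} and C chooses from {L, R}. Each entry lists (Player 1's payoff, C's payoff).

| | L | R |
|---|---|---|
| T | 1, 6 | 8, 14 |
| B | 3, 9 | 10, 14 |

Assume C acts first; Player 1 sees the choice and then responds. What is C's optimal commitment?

R

Solve by backward induction (C leads).
- L: BR = B, leader payoff 9.
- R: BR = B, leader payoff 14.
Maximizing over 9, 14, C chooses R. Subgame-perfect outcome: (B, R) with payoffs (10, 14).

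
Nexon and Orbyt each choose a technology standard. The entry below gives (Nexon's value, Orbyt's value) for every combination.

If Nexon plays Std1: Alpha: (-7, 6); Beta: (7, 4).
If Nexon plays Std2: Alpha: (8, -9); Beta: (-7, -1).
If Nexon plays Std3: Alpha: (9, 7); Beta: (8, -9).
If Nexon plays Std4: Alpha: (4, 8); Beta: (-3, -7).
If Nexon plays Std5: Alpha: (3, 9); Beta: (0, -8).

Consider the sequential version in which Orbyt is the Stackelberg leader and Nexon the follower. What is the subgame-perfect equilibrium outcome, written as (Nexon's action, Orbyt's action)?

(Std3, Alpha)

Nexon best-responds to each possible Orbyt move:
- Alpha → Nexon plays Std3 (best of -7, 8, 9, 4, 3); Orbyt gets 7.
- Beta → Nexon plays Std3 (best of 7, -7, 8, -3, 0); Orbyt gets -9.
Maximizing over 7, -9, Orbyt chooses Alpha. Subgame-perfect outcome: (Std3, Alpha) with payoffs (9, 7).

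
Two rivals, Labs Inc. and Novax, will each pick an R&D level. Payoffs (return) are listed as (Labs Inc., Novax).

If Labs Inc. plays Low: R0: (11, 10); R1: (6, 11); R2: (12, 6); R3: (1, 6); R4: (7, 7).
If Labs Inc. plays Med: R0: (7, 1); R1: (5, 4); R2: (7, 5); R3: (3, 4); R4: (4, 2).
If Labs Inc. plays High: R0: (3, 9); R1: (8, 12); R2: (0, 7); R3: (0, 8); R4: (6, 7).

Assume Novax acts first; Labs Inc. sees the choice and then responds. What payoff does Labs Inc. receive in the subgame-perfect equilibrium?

8

Labs Inc. best-responds to each possible Novax move:
- R0 → Labs Inc. plays Low (best of 11, 7, 3); Novax gets 10.
- R1 → Labs Inc. plays High (best of 6, 5, 8); Novax gets 12.
- R2 → Labs Inc. plays Low (best of 12, 7, 0); Novax gets 6.
- R3 → Labs Inc. plays Med (best of 1, 3, 0); Novax gets 4.
- R4 → Labs Inc. plays Low (best of 7, 4, 6); Novax gets 7.
Among 10, 12, 6, 4, 7, the best is 12 at R1. Subgame-perfect outcome: (High, R1) with payoffs (8, 12).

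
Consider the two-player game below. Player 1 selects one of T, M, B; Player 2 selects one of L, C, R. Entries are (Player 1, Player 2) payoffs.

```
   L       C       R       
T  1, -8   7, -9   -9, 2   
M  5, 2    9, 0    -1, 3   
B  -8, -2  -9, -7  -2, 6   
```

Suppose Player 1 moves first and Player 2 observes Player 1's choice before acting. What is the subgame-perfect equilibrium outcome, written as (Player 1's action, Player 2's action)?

(M, R)

Backward induction with Player 1 moving first.
- T → Player 2 plays R (best of -8, -9, 2); Player 1 gets -9.
- M → Player 2 plays R (best of 2, 0, 3); Player 1 gets -1.
- B → Player 2 plays R (best of -2, -7, 6); Player 1 gets -2.
Player 1's induced payoffs are -9, -1, -2, so Player 1 commits to M. Subgame-perfect outcome: (M, R) with payoffs (-1, 3).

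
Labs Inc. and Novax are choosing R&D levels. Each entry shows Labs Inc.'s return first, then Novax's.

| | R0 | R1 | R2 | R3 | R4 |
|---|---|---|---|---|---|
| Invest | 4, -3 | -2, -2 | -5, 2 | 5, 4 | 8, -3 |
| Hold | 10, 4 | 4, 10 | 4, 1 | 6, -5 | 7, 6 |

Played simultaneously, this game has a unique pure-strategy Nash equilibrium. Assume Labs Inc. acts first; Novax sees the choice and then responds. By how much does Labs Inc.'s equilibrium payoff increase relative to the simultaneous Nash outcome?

1

Work backward from Novax's decision.
- Invest: BR = R3, leader payoff 5.
- Hold: BR = R1, leader payoff 4.
Among 5, 4, the best is 5 at Invest. Subgame-perfect outcome: (Invest, R3) with payoffs (5, 4).
For the simultaneous game, intersect best replies.
Labs Inc.'s best replies: R0→Hold; R1→Hold; R2→Hold; R3→Hold; R4→Invest.
Novax's best replies: Invest→R3; Hold→R1.
The unique mutual best reply is (Hold, R1), giving (4, 10).
Labs Inc.'s commitment gain: 5 − 4 = 1.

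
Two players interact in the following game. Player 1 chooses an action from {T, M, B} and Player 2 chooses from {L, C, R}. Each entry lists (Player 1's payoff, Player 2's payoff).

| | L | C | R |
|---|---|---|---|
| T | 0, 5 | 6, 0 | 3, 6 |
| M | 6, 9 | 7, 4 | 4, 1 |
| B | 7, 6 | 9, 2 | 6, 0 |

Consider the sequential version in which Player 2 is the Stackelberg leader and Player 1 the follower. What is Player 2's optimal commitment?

Work backward from Player 1's decision.
- L: Player 1 compares 0, 6, 7 and picks B; Player 2 would get 6.
- C: Player 1 compares 6, 7, 9 and picks B; Player 2 would get 2.
- R: Player 1 compares 3, 4, 6 and picks B; Player 2 would get 0.
Maximizing over 6, 2, 0, Player 2 chooses L. Subgame-perfect outcome: (B, L) with payoffs (7, 6).

L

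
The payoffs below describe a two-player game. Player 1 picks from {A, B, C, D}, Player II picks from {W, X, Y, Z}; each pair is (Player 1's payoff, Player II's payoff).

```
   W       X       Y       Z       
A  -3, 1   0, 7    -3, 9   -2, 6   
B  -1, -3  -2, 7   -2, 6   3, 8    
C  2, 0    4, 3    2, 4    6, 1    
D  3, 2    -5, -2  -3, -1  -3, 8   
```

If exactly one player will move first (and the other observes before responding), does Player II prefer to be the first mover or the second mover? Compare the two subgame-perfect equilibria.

If Player 1 leads: Player II's best replies are A→Y, B→Z, C→Y, D→Z; Player 1's induced payoffs -3, 3, 2, -3; outcome (B, Z), payoffs (3, 8).
If Player II leads: Player 1's best replies are W→D, X→C, Y→C, Z→C; Player II's induced payoffs 2, 3, 4, 1; outcome (C, Y), payoffs (2, 4).
Player II gets 4 moving first and 8 moving second, so Player II prefers to move second.

second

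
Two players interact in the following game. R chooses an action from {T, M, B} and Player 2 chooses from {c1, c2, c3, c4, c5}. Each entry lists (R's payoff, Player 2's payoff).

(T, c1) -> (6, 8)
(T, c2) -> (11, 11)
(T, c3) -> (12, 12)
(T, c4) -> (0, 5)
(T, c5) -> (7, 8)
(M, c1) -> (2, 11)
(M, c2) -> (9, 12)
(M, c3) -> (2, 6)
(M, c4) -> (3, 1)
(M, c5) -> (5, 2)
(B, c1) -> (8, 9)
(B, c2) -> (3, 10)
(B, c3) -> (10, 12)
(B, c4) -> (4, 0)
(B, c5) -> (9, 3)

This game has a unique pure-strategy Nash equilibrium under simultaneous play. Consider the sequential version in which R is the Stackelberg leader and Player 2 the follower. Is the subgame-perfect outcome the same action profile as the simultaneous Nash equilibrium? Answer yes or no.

yes

Solve by backward induction (R leads).
- T: Player 2 compares 8, 11, 12, 5, 8 and picks c3; R would get 12.
- M: Player 2 compares 11, 12, 6, 1, 2 and picks c2; R would get 9.
- B: Player 2 compares 9, 10, 12, 0, 3 and picks c3; R would get 10.
Among 12, 9, 10, the best is 12 at T. Subgame-perfect outcome: (T, c3) with payoffs (12, 12).
Under simultaneous play:
R's best replies: c1→B; c2→T; c3→T; c4→B; c5→B.
Player 2's best replies: T→c3; M→c2; B→c3.
The unique mutual best reply is (T, c3), giving (12, 12).
Sequential outcome (T, c3) coincides with the Nash profile (T, c3).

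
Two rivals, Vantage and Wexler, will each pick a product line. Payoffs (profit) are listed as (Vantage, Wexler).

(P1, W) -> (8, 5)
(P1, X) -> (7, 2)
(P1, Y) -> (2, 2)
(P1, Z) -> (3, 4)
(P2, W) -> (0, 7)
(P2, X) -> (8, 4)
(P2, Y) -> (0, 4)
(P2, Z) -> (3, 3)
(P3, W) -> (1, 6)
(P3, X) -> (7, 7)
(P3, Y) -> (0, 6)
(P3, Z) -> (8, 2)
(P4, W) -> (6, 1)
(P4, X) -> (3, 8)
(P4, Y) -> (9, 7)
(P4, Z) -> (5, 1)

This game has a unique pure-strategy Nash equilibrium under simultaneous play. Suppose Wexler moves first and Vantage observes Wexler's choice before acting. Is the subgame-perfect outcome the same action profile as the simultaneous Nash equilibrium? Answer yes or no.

no

Solve by backward induction (Wexler leads).
- W → Vantage plays P1 (best of 8, 0, 1, 6); Wexler gets 5.
- X → Vantage plays P2 (best of 7, 8, 7, 3); Wexler gets 4.
- Y → Vantage plays P4 (best of 2, 0, 0, 9); Wexler gets 7.
- Z → Vantage plays P3 (best of 3, 3, 8, 5); Wexler gets 2.
Maximizing over 5, 4, 7, 2, Wexler chooses Y. Subgame-perfect outcome: (P4, Y) with payoffs (9, 7).
Under simultaneous play:
Vantage's best replies: W→P1; X→P2; Y→P4; Z→P3.
Wexler's best replies: P1→W; P2→W; P3→X; P4→X.
Only (P1, W) has each player best-responding; Nash payoffs (8, 5).
Sequential outcome (P4, Y) differs from the Nash profile (P1, W).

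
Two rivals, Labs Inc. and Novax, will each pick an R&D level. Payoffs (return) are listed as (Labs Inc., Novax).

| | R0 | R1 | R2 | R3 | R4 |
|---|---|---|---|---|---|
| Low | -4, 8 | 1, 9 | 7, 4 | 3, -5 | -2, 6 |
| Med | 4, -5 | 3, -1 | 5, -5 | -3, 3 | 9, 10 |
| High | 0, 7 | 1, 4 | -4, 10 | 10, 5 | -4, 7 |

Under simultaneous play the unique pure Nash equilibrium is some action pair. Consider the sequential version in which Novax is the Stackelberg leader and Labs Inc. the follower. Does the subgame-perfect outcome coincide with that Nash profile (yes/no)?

yes

Labs Inc. best-responds to each possible Novax move:
- R0: BR = Med, leader payoff -5.
- R1: BR = Med, leader payoff -1.
- R2: BR = Low, leader payoff 4.
- R3: BR = High, leader payoff 5.
- R4: BR = Med, leader payoff 10.
Maximizing over -5, -1, 4, 5, 10, Novax chooses R4. Subgame-perfect outcome: (Med, R4) with payoffs (9, 10).
For the simultaneous game, intersect best replies.
Labs Inc.'s best replies: R0→Med; R1→Med; R2→Low; R3→High; R4→Med.
Novax's best replies: Low→R1; Med→R4; High→R2.
Only (Med, R4) has each player best-responding; Nash payoffs (9, 10).
Sequential outcome (Med, R4) coincides with the Nash profile (Med, R4).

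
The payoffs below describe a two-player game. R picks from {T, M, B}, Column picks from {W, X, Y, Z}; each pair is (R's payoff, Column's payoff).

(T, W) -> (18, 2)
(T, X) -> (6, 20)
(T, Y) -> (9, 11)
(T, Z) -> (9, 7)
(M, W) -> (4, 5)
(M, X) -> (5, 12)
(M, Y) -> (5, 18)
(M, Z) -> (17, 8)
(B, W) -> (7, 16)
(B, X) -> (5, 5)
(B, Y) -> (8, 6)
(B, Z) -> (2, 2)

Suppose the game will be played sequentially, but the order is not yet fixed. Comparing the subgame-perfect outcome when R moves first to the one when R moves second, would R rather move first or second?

If R leads: Column's best replies are T→X, M→Y, B→W; R's induced payoffs 6, 5, 7; outcome (B, W), payoffs (7, 16).
If Column leads: R's best replies are W→T, X→T, Y→T, Z→M; Column's induced payoffs 2, 20, 11, 8; outcome (T, X), payoffs (6, 20).
R gets 7 moving first and 6 moving second, so R prefers to move first.

first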